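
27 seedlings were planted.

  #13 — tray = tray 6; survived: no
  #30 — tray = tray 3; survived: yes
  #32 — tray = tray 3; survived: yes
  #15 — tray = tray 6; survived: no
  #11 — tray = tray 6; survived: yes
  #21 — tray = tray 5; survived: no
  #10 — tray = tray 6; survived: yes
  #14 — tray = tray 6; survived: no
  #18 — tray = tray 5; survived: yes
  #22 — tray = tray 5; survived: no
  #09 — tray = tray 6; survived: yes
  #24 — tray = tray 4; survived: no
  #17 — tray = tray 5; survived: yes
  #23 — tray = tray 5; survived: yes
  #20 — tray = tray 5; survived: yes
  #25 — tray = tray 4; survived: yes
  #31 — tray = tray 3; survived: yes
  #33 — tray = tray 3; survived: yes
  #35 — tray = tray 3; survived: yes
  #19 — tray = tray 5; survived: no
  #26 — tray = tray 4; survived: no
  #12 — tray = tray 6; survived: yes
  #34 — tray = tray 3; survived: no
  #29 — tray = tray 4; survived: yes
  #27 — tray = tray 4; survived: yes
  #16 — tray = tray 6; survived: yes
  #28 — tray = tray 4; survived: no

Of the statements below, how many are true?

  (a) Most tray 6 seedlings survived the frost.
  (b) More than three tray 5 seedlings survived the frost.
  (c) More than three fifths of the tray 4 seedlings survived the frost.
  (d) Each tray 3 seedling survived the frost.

2

(a) tray 6: |A| = 8, |A ∩ B| = 5; needs |A ∩ B| > |A ∖ B| — true.
(b) tray 5: |A| = 7, |A ∩ B| = 4; needs |A ∩ B| > 3 — true.
(c) tray 4: |A| = 6, |A ∩ B| = 3; needs |A ∩ B| / |A| > 3/5 — false.
(d) tray 3: |A| = 6, |A ∩ B| = 5; needs A ⊆ B, i.e. every element of A is in B (|A ∖ B| = 0) — false.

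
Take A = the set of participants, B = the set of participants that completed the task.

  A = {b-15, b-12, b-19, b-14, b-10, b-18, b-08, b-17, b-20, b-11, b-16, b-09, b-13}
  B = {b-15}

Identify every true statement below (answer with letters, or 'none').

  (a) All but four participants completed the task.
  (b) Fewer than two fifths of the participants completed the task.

(b)

|A| = 13, |A ∩ B| = 1, |A ∖ B| = 12.
(a) |A ∖ B| = 4: fails.
(b) |A ∩ B| / |A| < 2/5: holds.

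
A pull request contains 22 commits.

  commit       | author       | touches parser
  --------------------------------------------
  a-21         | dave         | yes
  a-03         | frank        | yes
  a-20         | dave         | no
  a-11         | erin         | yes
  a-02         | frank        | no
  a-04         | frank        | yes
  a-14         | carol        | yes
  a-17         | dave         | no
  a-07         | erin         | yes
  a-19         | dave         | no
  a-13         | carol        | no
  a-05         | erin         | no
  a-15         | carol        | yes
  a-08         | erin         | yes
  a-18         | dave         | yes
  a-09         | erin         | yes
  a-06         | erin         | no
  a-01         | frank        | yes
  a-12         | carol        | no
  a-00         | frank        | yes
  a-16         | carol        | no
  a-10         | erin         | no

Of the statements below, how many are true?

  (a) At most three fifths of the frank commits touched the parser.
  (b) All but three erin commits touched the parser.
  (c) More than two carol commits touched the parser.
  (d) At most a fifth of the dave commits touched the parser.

1

(a) frank: |A| = 5, |A ∩ B| = 4; needs |A ∩ B| / |A| ≤ 3/5 — false.
(b) erin: |A| = 7, |A ∩ B| = 4; needs |A ∖ B| = 3 — true.
(c) carol: |A| = 5, |A ∩ B| = 2; needs |A ∩ B| > 2 — false.
(d) dave: |A| = 5, |A ∩ B| = 2; needs |A ∩ B| / |A| ≤ 1/5 — false.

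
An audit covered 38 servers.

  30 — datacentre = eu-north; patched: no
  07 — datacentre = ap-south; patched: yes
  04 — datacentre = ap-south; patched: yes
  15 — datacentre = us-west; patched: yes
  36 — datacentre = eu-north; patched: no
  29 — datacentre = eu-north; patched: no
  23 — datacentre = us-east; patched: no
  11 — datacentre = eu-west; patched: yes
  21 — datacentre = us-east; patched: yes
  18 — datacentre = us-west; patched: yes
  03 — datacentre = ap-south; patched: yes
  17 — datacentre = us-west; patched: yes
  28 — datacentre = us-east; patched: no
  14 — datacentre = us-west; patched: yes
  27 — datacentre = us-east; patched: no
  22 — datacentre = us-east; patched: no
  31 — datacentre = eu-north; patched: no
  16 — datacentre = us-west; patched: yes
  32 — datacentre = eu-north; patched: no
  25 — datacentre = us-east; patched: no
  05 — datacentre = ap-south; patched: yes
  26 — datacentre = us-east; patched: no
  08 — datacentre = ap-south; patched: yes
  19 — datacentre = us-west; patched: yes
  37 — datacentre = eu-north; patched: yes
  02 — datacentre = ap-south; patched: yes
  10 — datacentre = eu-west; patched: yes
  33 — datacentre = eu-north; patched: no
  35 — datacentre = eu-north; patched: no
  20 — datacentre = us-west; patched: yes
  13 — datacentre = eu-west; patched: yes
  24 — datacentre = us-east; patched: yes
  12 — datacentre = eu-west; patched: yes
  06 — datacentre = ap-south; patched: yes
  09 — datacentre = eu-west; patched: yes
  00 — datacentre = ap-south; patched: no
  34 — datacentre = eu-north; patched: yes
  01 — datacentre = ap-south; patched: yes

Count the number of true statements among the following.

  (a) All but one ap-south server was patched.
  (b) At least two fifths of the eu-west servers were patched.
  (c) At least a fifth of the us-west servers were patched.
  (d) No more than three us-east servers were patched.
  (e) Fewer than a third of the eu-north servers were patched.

5

(a) ap-south: |A| = 9, |A ∩ B| = 8; needs |A ∖ B| = 1 — true.
(b) eu-west: |A| = 5, |A ∩ B| = 5; needs |A ∩ B| / |A| ≥ 2/5 — true.
(c) us-west: |A| = 7, |A ∩ B| = 7; needs |A ∩ B| / |A| ≥ 1/5 — true.
(d) us-east: |A| = 8, |A ∩ B| = 2; needs |A ∩ B| ≤ 3 — true.
(e) eu-north: |A| = 9, |A ∩ B| = 2; needs |A ∩ B| / |A| < 1/3 — true.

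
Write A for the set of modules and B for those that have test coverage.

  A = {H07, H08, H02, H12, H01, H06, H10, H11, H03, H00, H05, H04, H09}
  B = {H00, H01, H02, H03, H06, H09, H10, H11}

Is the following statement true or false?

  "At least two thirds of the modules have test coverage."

'At least two thirds of the modules have test coverage' holds iff |A ∩ B| / |A| ≥ 2/3.
A (the restrictor) = {H07, H08, H02, H12, H01, H06, H10, H11, H03, H00, H05, H04, H09}, |A| = 13.
A ∩ B = {H02, H01, H06, H10, H11, H03, H00, H09}, so |A ∩ B| = 8.
A ∖ B = {H07, H08, H12, H05, H04}, so |A ∖ B| = 5.
|A ∩ B|/|A| = 8/13, so the statement is false.

False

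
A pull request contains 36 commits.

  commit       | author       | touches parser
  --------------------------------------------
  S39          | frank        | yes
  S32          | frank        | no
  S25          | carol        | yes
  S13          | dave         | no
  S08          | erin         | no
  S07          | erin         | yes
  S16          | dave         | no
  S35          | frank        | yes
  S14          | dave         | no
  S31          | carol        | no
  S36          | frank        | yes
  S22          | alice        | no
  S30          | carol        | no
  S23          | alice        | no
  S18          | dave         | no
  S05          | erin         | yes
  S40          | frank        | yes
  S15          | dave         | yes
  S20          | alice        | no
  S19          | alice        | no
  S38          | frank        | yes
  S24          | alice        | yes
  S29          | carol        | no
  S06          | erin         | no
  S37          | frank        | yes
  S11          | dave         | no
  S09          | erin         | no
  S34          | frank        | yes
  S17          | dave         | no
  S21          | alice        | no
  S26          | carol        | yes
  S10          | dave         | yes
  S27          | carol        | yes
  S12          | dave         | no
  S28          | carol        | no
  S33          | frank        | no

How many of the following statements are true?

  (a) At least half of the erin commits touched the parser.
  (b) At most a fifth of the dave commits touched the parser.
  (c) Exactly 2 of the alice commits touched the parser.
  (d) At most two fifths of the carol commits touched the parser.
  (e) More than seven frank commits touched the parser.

0

(a) erin: |A| = 5, |A ∩ B| = 2; needs |A ∩ B| ≥ |A ∖ B| — false.
(b) dave: |A| = 9, |A ∩ B| = 2; needs |A ∩ B| / |A| ≤ 1/5 — false.
(c) alice: |A| = 6, |A ∩ B| = 1; needs |A ∩ B| = 2 — false.
(d) carol: |A| = 7, |A ∩ B| = 3; needs |A ∩ B| / |A| ≤ 2/5 — false.
(e) frank: |A| = 9, |A ∩ B| = 7; needs |A ∩ B| > 7 — false.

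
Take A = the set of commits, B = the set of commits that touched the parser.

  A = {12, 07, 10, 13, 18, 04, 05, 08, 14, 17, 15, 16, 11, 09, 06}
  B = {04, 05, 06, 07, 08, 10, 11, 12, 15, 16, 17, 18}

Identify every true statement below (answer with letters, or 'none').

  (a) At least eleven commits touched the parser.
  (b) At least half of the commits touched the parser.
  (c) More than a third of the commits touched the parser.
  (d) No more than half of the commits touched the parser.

|A| = 15, |A ∩ B| = 12, |A ∖ B| = 3.
(a) |A ∩ B| ≥ 11: holds.
(b) |A ∩ B| ≥ |A ∖ B|: holds.
(c) |A ∩ B| / |A| > 1/3: holds.
(d) |A ∩ B| ≤ |A ∖ B|: fails.

(a), (b), (c)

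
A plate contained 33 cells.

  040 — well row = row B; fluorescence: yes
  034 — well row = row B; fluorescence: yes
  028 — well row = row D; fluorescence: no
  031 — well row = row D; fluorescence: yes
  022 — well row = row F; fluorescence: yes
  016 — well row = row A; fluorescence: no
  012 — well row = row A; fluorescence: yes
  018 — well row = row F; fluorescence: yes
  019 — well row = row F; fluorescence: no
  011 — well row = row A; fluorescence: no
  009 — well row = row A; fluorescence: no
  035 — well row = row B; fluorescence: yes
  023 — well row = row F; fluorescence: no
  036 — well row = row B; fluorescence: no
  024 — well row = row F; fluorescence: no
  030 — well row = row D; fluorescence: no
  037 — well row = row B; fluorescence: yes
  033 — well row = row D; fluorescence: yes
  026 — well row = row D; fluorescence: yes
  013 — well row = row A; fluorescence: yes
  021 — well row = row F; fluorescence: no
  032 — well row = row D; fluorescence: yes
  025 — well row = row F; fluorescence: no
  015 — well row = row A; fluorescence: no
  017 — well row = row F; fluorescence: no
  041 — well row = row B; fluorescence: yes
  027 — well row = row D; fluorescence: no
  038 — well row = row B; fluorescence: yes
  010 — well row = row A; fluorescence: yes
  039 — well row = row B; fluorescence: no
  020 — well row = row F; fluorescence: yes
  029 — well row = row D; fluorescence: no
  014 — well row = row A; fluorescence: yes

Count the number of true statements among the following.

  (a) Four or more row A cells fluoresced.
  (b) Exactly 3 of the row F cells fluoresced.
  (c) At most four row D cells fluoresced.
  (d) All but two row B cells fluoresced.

(a) row A: |A| = 8, |A ∩ B| = 4; needs |A ∩ B| ≥ 4 — true.
(b) row F: |A| = 9, |A ∩ B| = 3; needs |A ∩ B| = 3 — true.
(c) row D: |A| = 8, |A ∩ B| = 4; needs |A ∩ B| ≤ 4 — true.
(d) row B: |A| = 8, |A ∩ B| = 6; needs |A ∖ B| = 2 — true.

4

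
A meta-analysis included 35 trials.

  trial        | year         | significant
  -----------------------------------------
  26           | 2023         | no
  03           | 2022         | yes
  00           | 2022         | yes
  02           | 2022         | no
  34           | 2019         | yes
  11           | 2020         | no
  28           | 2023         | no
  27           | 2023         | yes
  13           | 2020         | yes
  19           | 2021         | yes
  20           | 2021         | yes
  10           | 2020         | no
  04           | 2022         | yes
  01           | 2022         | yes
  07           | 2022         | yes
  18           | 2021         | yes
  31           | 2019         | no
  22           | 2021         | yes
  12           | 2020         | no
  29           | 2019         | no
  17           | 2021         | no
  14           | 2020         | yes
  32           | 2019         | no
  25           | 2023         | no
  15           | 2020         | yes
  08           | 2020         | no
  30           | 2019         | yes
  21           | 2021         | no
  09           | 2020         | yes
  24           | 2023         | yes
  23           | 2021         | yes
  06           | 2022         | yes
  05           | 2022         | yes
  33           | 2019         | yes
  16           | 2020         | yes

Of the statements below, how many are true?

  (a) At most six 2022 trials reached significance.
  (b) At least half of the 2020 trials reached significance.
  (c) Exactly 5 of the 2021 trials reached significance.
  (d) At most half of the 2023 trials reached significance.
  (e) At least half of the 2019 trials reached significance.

(a) 2022: |A| = 8, |A ∩ B| = 7; needs |A ∩ B| ≤ 6 — false.
(b) 2020: |A| = 9, |A ∩ B| = 5; needs |A ∩ B| ≥ |A ∖ B| — true.
(c) 2021: |A| = 7, |A ∩ B| = 5; needs |A ∩ B| = 5 — true.
(d) 2023: |A| = 5, |A ∩ B| = 2; needs |A ∩ B| ≤ |A ∖ B| — true.
(e) 2019: |A| = 6, |A ∩ B| = 3; needs |A ∩ B| ≥ |A ∖ B| — true.

4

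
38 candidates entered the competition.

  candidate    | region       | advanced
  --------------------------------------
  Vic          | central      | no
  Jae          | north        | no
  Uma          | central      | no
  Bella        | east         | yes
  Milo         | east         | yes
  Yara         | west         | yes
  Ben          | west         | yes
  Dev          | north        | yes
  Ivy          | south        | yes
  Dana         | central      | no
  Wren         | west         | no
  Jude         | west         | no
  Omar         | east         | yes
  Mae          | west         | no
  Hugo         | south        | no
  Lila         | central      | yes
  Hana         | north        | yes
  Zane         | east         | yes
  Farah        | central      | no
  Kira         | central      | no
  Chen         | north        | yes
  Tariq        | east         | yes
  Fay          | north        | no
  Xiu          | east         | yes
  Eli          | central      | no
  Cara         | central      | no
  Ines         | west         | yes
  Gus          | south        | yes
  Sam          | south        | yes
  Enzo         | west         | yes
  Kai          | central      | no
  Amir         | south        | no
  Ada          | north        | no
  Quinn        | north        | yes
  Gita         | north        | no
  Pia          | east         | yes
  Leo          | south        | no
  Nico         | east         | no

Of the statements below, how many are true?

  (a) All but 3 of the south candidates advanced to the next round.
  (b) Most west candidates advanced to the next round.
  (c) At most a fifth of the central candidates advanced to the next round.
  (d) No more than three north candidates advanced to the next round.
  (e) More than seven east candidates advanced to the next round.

3

(a) south: |A| = 6, |A ∩ B| = 3; needs |A ∖ B| = 3 — true.
(b) west: |A| = 7, |A ∩ B| = 4; needs |A ∩ B| > |A ∖ B| — true.
(c) central: |A| = 9, |A ∩ B| = 1; needs |A ∩ B| / |A| ≤ 1/5 — true.
(d) north: |A| = 8, |A ∩ B| = 4; needs |A ∩ B| ≤ 3 — false.
(e) east: |A| = 8, |A ∩ B| = 7; needs |A ∩ B| > 7 — false.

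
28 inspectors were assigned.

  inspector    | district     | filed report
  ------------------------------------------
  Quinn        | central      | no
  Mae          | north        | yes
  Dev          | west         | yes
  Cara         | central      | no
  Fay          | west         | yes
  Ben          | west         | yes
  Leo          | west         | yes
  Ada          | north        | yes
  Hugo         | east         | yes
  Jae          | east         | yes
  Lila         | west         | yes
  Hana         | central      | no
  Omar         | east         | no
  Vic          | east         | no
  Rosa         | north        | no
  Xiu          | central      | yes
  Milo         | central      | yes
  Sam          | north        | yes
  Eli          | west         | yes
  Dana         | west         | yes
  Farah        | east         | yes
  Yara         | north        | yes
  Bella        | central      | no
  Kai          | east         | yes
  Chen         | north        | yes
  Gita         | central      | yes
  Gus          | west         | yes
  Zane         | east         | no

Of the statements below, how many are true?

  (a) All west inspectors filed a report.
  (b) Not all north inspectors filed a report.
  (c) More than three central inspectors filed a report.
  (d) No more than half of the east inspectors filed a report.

2

(a) west: |A| = 8, |A ∩ B| = 8; needs A ⊆ B, i.e. every element of A is in B (|A ∖ B| = 0) — true.
(b) north: |A| = 6, |A ∩ B| = 5; needs A ⊄ B (|A ∖ B| ≥ 1) — true.
(c) central: |A| = 7, |A ∩ B| = 3; needs |A ∩ B| > 3 — false.
(d) east: |A| = 7, |A ∩ B| = 4; needs |A ∩ B| ≤ |A ∖ B| — false.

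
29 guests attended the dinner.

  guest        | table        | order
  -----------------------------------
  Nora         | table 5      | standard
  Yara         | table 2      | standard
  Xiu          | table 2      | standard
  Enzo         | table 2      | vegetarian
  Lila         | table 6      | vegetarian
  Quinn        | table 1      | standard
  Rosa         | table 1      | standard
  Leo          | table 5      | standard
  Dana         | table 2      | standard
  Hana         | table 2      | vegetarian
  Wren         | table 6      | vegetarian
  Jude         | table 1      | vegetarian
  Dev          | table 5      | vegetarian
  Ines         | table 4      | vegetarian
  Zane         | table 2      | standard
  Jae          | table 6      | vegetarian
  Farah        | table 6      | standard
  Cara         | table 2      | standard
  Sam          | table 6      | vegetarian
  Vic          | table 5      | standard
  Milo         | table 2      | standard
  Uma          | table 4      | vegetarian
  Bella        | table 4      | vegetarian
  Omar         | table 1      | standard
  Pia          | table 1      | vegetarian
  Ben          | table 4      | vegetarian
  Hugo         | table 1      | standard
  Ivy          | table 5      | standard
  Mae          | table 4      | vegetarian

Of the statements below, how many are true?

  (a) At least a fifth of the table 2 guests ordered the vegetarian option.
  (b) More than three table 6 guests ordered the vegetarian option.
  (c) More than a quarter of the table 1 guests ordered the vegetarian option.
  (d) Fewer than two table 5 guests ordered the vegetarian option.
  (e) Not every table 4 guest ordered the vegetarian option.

(a) table 2: |A| = 8, |A ∩ B| = 2; needs |A ∩ B| / |A| ≥ 1/5 — true.
(b) table 6: |A| = 5, |A ∩ B| = 4; needs |A ∩ B| > 3 — true.
(c) table 1: |A| = 6, |A ∩ B| = 2; needs |A ∩ B| / |A| > 1/4 — true.
(d) table 5: |A| = 5, |A ∩ B| = 1; needs |A ∩ B| < 2 — true.
(e) table 4: |A| = 5, |A ∩ B| = 5; needs A ⊄ B (|A ∖ B| ≥ 1) — false.

4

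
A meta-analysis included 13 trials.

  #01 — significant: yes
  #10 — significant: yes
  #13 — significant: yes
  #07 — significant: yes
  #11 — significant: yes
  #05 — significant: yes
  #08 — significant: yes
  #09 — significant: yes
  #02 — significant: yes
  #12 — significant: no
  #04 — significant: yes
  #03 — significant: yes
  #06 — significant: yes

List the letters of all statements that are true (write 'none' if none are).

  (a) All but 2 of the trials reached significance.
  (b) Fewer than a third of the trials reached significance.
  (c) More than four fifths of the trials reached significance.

|A| = 13, |A ∩ B| = 12, |A ∖ B| = 1.
(a) |A ∖ B| = 2: fails.
(b) |A ∩ B| / |A| < 1/3: fails.
(c) |A ∩ B| / |A| > 4/5: holds.

(c)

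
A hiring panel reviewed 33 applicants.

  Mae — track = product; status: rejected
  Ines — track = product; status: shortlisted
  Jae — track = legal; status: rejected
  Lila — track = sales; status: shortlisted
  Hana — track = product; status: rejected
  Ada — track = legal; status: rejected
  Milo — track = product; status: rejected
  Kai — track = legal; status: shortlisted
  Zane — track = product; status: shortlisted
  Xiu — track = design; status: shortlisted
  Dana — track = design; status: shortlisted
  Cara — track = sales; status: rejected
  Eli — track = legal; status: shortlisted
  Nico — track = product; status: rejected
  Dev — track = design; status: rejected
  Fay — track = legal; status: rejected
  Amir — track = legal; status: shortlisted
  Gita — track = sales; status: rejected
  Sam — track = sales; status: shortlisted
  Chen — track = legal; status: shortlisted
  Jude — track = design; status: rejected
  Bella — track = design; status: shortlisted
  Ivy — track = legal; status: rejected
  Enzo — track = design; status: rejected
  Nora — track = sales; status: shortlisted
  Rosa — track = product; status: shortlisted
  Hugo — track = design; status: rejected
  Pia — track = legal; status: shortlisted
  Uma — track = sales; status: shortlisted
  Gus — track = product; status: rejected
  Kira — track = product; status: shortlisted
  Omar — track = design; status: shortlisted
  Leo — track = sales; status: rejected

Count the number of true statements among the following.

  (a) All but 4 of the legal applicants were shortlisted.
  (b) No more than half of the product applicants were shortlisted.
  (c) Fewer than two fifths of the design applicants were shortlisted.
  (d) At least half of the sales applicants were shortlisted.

(a) legal: |A| = 9, |A ∩ B| = 5; needs |A ∖ B| = 4 — true.
(b) product: |A| = 9, |A ∩ B| = 4; needs |A ∩ B| ≤ |A ∖ B| — true.
(c) design: |A| = 8, |A ∩ B| = 4; needs |A ∩ B| / |A| < 2/5 — false.
(d) sales: |A| = 7, |A ∩ B| = 4; needs |A ∩ B| ≥ |A ∖ B| — true.

3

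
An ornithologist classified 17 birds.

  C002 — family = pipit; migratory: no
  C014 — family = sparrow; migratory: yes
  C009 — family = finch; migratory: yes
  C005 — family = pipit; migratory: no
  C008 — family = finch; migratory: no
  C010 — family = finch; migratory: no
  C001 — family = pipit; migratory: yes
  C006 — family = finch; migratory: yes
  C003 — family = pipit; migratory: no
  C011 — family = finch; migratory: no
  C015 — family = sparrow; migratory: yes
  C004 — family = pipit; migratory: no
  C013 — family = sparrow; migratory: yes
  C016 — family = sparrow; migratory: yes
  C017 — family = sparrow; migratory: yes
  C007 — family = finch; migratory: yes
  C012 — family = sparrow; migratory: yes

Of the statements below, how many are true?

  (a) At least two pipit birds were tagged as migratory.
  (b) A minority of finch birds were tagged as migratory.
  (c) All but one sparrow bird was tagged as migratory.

0

(a) pipit: |A| = 5, |A ∩ B| = 1; needs |A ∩ B| ≥ 2 — false.
(b) finch: |A| = 6, |A ∩ B| = 3; needs |A ∩ B| < |A ∖ B| — false.
(c) sparrow: |A| = 6, |A ∩ B| = 6; needs |A ∖ B| = 1 — false.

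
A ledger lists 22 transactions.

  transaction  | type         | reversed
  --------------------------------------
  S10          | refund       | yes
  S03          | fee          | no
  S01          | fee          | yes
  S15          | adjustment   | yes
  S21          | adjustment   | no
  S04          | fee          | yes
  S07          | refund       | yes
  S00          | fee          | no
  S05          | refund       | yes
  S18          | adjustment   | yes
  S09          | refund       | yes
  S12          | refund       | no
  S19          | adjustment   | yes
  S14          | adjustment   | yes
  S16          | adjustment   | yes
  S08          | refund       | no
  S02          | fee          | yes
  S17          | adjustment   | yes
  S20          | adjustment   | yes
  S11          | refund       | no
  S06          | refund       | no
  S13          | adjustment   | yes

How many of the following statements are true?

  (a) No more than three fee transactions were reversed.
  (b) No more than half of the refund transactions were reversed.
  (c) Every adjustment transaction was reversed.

2

(a) fee: |A| = 5, |A ∩ B| = 3; needs |A ∩ B| ≤ 3 — true.
(b) refund: |A| = 8, |A ∩ B| = 4; needs |A ∩ B| ≤ |A ∖ B| — true.
(c) adjustment: |A| = 9, |A ∩ B| = 8; needs A ⊆ B, i.e. every element of A is in B (|A ∖ B| = 0) — false.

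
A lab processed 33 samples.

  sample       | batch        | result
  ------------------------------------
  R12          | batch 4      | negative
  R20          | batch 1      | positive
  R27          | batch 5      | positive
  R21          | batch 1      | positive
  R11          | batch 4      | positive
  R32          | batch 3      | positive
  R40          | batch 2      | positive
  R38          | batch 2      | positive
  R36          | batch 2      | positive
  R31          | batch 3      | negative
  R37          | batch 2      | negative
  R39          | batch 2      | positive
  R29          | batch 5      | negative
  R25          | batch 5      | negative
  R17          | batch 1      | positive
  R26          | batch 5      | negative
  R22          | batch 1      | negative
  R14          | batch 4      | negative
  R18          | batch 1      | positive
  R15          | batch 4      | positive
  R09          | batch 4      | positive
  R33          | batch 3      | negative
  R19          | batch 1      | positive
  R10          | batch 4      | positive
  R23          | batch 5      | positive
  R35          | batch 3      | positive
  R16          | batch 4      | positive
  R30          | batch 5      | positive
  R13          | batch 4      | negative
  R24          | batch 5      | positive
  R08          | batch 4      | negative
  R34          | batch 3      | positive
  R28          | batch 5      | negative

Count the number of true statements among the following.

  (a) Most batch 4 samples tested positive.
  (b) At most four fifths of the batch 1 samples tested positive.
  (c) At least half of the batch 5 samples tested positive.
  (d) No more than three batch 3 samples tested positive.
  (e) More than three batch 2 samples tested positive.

(a) batch 4: |A| = 9, |A ∩ B| = 5; needs |A ∩ B| > |A ∖ B| — true.
(b) batch 1: |A| = 6, |A ∩ B| = 5; needs |A ∩ B| / |A| ≤ 4/5 — false.
(c) batch 5: |A| = 8, |A ∩ B| = 4; needs |A ∩ B| ≥ |A ∖ B| — true.
(d) batch 3: |A| = 5, |A ∩ B| = 3; needs |A ∩ B| ≤ 3 — true.
(e) batch 2: |A| = 5, |A ∩ B| = 4; needs |A ∩ B| > 3 — true.

4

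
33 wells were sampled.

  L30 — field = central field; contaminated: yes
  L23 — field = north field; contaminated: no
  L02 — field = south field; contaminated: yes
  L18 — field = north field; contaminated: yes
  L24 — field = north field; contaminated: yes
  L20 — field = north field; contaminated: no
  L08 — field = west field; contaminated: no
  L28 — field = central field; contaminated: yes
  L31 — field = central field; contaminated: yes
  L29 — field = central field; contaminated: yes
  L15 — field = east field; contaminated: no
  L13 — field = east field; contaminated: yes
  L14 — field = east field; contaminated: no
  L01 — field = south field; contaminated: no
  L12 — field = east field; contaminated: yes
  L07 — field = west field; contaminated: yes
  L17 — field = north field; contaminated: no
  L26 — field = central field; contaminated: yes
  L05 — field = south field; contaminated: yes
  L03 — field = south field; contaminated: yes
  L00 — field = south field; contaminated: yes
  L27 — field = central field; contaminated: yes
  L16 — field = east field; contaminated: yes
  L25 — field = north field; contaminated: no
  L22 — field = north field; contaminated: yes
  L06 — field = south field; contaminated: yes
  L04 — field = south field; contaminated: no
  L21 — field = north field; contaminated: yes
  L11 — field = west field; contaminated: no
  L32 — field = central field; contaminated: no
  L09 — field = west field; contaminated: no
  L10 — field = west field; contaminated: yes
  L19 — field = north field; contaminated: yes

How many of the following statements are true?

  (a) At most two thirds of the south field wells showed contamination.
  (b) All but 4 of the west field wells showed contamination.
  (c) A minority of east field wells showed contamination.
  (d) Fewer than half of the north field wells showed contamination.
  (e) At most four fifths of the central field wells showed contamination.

(a) south field: |A| = 7, |A ∩ B| = 5; needs |A ∩ B| / |A| ≤ 2/3 — false.
(b) west field: |A| = 5, |A ∩ B| = 2; needs |A ∖ B| = 4 — false.
(c) east field: |A| = 5, |A ∩ B| = 3; needs |A ∩ B| < |A ∖ B| — false.
(d) north field: |A| = 9, |A ∩ B| = 5; needs |A ∩ B| < |A ∖ B| — false.
(e) central field: |A| = 7, |A ∩ B| = 6; needs |A ∩ B| / |A| ≤ 4/5 — false.

0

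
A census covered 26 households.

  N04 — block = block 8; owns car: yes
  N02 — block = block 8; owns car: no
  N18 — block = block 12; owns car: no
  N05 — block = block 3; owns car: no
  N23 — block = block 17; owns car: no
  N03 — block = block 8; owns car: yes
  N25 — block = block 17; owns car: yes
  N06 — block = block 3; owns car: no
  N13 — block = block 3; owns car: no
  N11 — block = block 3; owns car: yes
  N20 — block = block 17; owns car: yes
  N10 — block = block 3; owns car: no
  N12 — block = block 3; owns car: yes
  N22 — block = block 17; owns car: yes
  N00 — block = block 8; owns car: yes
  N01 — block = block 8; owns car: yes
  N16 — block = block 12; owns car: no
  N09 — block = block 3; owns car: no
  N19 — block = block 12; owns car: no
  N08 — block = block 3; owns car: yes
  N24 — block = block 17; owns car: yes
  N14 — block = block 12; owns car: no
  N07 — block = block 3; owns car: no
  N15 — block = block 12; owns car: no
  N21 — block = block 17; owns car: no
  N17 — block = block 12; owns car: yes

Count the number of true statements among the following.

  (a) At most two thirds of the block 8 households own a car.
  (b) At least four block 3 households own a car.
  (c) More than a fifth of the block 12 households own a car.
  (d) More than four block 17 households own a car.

0

(a) block 8: |A| = 5, |A ∩ B| = 4; needs |A ∩ B| / |A| ≤ 2/3 — false.
(b) block 3: |A| = 9, |A ∩ B| = 3; needs |A ∩ B| ≥ 4 — false.
(c) block 12: |A| = 6, |A ∩ B| = 1; needs |A ∩ B| / |A| > 1/5 — false.
(d) block 17: |A| = 6, |A ∩ B| = 4; needs |A ∩ B| > 4 — false.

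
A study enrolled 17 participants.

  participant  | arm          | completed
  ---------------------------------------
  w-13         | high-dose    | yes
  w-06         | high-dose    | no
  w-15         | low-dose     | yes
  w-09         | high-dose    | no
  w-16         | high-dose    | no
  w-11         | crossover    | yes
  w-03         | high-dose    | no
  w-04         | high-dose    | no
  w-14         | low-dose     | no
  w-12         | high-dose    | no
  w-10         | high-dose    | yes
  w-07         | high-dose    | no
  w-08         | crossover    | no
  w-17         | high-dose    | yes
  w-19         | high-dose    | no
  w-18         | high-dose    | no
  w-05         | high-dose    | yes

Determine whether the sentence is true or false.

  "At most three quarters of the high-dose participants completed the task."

True

'At most three quarters of the high-dose participants completed the task' holds iff |A ∩ B| / |A| ≤ 3/4.
A (the restrictor) = {w-13, w-06, w-09, w-16, w-03, w-04, w-12, w-10, w-07, w-17, w-19, w-18, w-05}, |A| = 13.
A ∩ B = {w-13, w-10, w-17, w-05}, so |A ∩ B| = 4.
A ∖ B = {w-06, w-09, w-16, w-03, w-04, w-12, w-07, w-19, w-18}, so |A ∖ B| = 9.
|A ∩ B|/|A| = 4/13, so the statement is true.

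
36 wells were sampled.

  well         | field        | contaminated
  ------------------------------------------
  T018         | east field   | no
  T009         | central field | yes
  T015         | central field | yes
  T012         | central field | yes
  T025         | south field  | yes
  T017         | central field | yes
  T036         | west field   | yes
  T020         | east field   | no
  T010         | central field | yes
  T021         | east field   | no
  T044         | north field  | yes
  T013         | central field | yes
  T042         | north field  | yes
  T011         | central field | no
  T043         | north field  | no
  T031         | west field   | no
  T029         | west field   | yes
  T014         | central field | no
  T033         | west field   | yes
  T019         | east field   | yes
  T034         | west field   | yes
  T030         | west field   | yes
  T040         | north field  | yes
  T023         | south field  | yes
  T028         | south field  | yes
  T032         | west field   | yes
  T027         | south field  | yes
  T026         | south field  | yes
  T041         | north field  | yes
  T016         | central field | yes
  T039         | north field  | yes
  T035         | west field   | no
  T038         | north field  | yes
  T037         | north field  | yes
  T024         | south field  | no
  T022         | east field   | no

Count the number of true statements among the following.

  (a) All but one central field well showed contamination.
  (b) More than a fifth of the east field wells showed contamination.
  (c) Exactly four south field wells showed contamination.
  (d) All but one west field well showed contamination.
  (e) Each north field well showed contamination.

(a) central field: |A| = 9, |A ∩ B| = 7; needs |A ∖ B| = 1 — false.
(b) east field: |A| = 5, |A ∩ B| = 1; needs |A ∩ B| / |A| > 1/5 — false.
(c) south field: |A| = 6, |A ∩ B| = 5; needs |A ∩ B| = 4 — false.
(d) west field: |A| = 8, |A ∩ B| = 6; needs |A ∖ B| = 1 — false.
(e) north field: |A| = 8, |A ∩ B| = 7; needs A ⊆ B, i.e. every element of A is in B (|A ∖ B| = 0) — false.

0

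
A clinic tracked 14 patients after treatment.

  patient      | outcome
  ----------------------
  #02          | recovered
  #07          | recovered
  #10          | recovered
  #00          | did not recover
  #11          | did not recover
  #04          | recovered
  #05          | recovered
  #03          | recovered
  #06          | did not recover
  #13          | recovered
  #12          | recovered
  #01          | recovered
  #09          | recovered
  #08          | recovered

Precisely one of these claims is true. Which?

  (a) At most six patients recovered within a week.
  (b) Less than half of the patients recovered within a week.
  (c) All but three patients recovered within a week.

(c)

|A| = 14, |A ∩ B| = 11, |A ∖ B| = 3.
(a) requires |A ∩ B| ≤ 6: false.
(b) requires |A ∩ B| < |A ∖ B|: false.
(c) requires |A ∖ B| = 3: true.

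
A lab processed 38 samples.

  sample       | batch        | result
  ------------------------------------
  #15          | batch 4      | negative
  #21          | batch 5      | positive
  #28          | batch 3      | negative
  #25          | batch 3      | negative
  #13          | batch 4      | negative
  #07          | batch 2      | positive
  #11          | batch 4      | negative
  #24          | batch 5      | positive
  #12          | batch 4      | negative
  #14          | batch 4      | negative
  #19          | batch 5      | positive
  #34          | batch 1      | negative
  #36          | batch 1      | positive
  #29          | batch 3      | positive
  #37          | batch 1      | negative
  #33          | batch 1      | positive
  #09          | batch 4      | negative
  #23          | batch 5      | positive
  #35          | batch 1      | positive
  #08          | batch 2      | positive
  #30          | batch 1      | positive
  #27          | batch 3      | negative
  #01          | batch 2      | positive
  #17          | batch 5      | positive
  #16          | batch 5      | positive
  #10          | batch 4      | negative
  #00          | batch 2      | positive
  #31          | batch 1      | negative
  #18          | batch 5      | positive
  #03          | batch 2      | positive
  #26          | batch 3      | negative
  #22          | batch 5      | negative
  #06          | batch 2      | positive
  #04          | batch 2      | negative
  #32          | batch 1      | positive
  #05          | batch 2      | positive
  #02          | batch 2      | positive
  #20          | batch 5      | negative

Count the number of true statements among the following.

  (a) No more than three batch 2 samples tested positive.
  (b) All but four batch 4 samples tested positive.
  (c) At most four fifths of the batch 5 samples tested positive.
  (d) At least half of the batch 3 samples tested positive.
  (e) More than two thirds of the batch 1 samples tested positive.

1

(a) batch 2: |A| = 9, |A ∩ B| = 8; needs |A ∩ B| ≤ 3 — false.
(b) batch 4: |A| = 7, |A ∩ B| = 0; needs |A ∖ B| = 4 — false.
(c) batch 5: |A| = 9, |A ∩ B| = 7; needs |A ∩ B| / |A| ≤ 4/5 — true.
(d) batch 3: |A| = 5, |A ∩ B| = 1; needs |A ∩ B| ≥ |A ∖ B| — false.
(e) batch 1: |A| = 8, |A ∩ B| = 5; needs |A ∩ B| / |A| > 2/3 — false.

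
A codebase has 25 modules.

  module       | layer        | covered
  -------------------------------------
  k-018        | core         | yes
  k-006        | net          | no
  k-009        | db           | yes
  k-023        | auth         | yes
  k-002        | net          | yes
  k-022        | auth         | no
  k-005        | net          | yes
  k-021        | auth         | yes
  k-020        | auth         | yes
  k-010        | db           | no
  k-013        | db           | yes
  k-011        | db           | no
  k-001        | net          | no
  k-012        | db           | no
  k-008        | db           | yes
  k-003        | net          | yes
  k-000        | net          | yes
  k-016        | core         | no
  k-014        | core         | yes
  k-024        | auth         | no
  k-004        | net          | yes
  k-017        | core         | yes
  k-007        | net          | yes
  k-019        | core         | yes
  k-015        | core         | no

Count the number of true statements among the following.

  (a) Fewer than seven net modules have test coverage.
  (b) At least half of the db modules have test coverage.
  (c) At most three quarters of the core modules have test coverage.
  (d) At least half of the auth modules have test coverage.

4

(a) net: |A| = 8, |A ∩ B| = 6; needs |A ∩ B| < 7 — true.
(b) db: |A| = 6, |A ∩ B| = 3; needs |A ∩ B| ≥ |A ∖ B| — true.
(c) core: |A| = 6, |A ∩ B| = 4; needs |A ∩ B| / |A| ≤ 3/4 — true.
(d) auth: |A| = 5, |A ∩ B| = 3; needs |A ∩ B| ≥ |A ∖ B| — true.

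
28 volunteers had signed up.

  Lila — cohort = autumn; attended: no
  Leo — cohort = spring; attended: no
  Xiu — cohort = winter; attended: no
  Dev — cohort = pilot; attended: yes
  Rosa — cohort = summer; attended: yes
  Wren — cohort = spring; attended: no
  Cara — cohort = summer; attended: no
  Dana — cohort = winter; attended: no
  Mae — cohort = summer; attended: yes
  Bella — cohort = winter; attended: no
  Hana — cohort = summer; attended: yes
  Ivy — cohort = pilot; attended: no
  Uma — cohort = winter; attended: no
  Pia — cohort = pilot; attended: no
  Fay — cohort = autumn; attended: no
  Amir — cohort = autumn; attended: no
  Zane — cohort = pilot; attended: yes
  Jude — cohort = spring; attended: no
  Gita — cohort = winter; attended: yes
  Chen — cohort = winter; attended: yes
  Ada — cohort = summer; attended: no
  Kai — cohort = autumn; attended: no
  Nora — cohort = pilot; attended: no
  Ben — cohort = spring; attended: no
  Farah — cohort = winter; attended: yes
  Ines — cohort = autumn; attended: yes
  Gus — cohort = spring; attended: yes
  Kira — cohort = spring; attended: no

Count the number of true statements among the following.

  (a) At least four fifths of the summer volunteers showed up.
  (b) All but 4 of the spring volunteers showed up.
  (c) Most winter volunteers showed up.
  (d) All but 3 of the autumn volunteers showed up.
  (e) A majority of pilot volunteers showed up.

0

(a) summer: |A| = 5, |A ∩ B| = 3; needs |A ∩ B| / |A| ≥ 4/5 — false.
(b) spring: |A| = 6, |A ∩ B| = 1; needs |A ∖ B| = 4 — false.
(c) winter: |A| = 7, |A ∩ B| = 3; needs |A ∩ B| > |A ∖ B| — false.
(d) autumn: |A| = 5, |A ∩ B| = 1; needs |A ∖ B| = 3 — false.
(e) pilot: |A| = 5, |A ∩ B| = 2; needs |A ∩ B| > |A ∖ B| — false.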